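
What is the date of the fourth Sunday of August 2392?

August 23, 2392

August 1, 2392 is a Saturday.
The first Sunday is therefore August 2 (1 days later).
The fourth Sunday is 2 + 3×7 = August 23.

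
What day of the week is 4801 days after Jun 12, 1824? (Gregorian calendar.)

Jun 12, 1824 is a Saturday.
4801 mod 7 = 6, so 4801 days after a Saturday is Saturday + 6 = Friday.

Friday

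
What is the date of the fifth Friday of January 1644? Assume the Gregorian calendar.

January 29, 1644

January 1, 1644 is a Friday.
The first Friday is therefore January 1 (same day).
The fifth Friday is 1 + 4×7 = January 29.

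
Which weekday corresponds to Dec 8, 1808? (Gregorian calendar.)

Doomsday rule: the anchor day for the 1800s is Friday. For year 08: 8÷12 = 0 r 8, and 8÷4 = 2, so 0+8+2 = 10.
Friday + 10 ≡ Monday — that's 1808's doomsday.
In December the doomsday date is Dec 12.
Dec 8 is 4 days before Dec 12; 4 mod 7 = 4, so Monday − 4 = Thursday.

Thursday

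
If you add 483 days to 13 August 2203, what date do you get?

+366 (one year; includes Feb 29, 2204) → Aug 13, 2204 (117 left).
Aug has 31 days: +19 → Sep 1, 2204 (98 left).
Sep has 30 days: +30 → Oct 1, 2204 (68 left).
Oct has 31 days: +31 → Nov 1, 2204 (37 left).
Nov has 30 days: +30 → Dec 1, 2204 (7 left).
+7 → Dec 8, 2204.

December 8, 2204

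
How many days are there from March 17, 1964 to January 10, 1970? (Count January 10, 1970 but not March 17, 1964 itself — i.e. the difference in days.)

2125

Mar 17, 1964 → Mar 17, 1965: 365 days.
Mar 17, 1965 → Mar 17, 1966: 365 days.
Mar 17, 1966 → Mar 17, 1967: 365 days.
Mar 17, 1967 → Mar 17, 1968: 366 days (Feb 29, 1968 is in that span).
Mar 17, 1968 → Mar 17, 1969: 365 days.
Mar 17, 1969 → Apr 17, 1969: 31 days (March has 31).
Apr 17, 1969 → May 17, 1969: 30 days (April has 30).
May 17, 1969 → Jun 17, 1969: 31 days (May has 31).
Jun 17, 1969 → Jul 17, 1969: 30 days (June has 30).
Jul 17, 1969 → Aug 17, 1969: 31 days (July has 31).
Aug 17, 1969 → Sep 17, 1969: 31 days (August has 31).
Sep 17, 1969 → Oct 17, 1969: 30 days (September has 30).
Oct 17, 1969 → Nov 17, 1969: 31 days (October has 31).
Nov 17, 1969 → Dec 17, 1969: 30 days (November has 30).
Dec 17, 1969 → Jan 10, 1970: 24 days.
Total: 2125 days.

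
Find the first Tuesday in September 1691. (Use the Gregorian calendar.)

September 1, 1691 is a Saturday.
The first Tuesday is therefore September 4 (3 days later).

September 4, 1691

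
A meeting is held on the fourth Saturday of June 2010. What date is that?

June 1, 2010 is a Tuesday.
The first Saturday is therefore June 5 (4 days later).
The fourth Saturday is 5 + 3×7 = June 26.

June 26, 2010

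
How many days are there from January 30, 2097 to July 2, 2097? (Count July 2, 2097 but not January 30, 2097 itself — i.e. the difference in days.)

153

Jan 30, 2097 → Feb 28, 2097: 29 days (January has 31).
Feb 28, 2097 → Mar 28, 2097: 28 days (February has 28).
Mar 28, 2097 → Apr 28, 2097: 31 days (March has 31).
Apr 28, 2097 → May 28, 2097: 30 days (April has 30).
May 28, 2097 → Jun 28, 2097: 31 days (May has 31).
Jun 28, 2097 → Jul 2, 2097: 4 days.
Total: 153 days.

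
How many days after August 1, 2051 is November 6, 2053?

Aug 1, 2051 → Aug 1, 2052: 366 days (Feb 29, 2052 is in that span).
Aug 1, 2052 → Aug 1, 2053: 365 days.
Aug 1, 2053 → Sep 1, 2053: 31 days (August has 31).
Sep 1, 2053 → Oct 1, 2053: 30 days (September has 30).
Oct 1, 2053 → Nov 1, 2053: 31 days (October has 31).
Nov 1, 2053 → Nov 6, 2053: 5 days.
Total: 828 days.

828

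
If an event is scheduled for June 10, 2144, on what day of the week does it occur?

Wednesday

Doomsday rule: the anchor day for the 2100s is Sunday. For year 44: 44÷12 = 3 r 8, and 8÷4 = 2, so 3+8+2 = 13.
Sunday + 13 ≡ Saturday — that's 2144's doomsday.
In June the doomsday date is Jun 6.
Jun 10 is 4 days after Jun 6; 4 mod 7 = 4, so Saturday + 4 = Wednesday.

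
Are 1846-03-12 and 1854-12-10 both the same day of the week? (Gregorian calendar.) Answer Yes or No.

No

From Mar 12, 1846 to Dec 10, 1854 is 3195 days.
3195 mod 7 = 3, so they are different weekdays.
(Mar 12, 1846 is a Thursday; Dec 10, 1854 is a Sunday.)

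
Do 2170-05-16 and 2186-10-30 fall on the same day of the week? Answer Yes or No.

From May 16, 2170 to Oct 30, 2186 is 6011 days.
6011 mod 7 = 5, so they are different weekdays.
(May 16, 2170 is a Wednesday; Oct 30, 2186 is a Monday.)

No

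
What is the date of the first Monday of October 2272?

October 1, 2272 is a Tuesday.
The first Monday is therefore October 7 (6 days later).

October 7, 2272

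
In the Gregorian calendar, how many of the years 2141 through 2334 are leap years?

46

Multiples of 4 in [2141,2334]: 48.
Of those, multiples of 100: 2 (not leap unless ÷400).
Multiples of 400: 0.
Leap years = 48 − 2 + 0 = 46.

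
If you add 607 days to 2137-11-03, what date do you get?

+365 (one year) → Nov 3, 2138 (242 left).
Nov has 30 days: +28 → Dec 1, 2138 (214 left).
Dec has 31 days: +31 → Jan 1, 2139 (183 left).
Jan has 31 days: +31 → Feb 1, 2139 (152 left).
Feb has 28 days: +28 → Mar 1, 2139 (124 left).
Mar has 31 days: +31 → Apr 1, 2139 (93 left).
Apr has 30 days: +30 → May 1, 2139 (63 left).
May has 31 days: +31 → Jun 1, 2139 (32 left).
Jun has 30 days: +30 → Jul 1, 2139 (2 left).
+2 → Jul 3, 2139.

July 3, 2139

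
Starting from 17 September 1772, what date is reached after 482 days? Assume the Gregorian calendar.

+365 (one year) → Sep 17, 1773 (117 left).
Sep has 30 days: +14 → Oct 1, 1773 (103 left).
Oct has 31 days: +31 → Nov 1, 1773 (72 left).
Nov has 30 days: +30 → Dec 1, 1773 (42 left).
Dec has 31 days: +31 → Jan 1, 1774 (11 left).
+11 → Jan 12, 1774.

January 12, 1774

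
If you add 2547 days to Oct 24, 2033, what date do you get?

October 14, 2040

+365 (one year) → Oct 24, 2034 (2182 left).
+365 (one year) → Oct 24, 2035 (1817 left).
+366 (one year; includes Feb 29, 2036) → Oct 24, 2036 (1451 left).
+365 (one year) → Oct 24, 2037 (1086 left).
+365 (one year) → Oct 24, 2038 (721 left).
+365 (one year) → Oct 24, 2039 (356 left).
Oct has 31 days: +8 → Nov 1, 2039 (348 left).
Nov has 30 days: +30 → Dec 1, 2039 (318 left).
Dec has 31 days: +31 → Jan 1, 2040 (287 left).
Jan has 31 days: +31 → Feb 1, 2040 (256 left).
Feb has 29 days: +29 → Mar 1, 2040 (227 left).
Mar has 31 days: +31 → Apr 1, 2040 (196 left).
Apr has 30 days: +30 → May 1, 2040 (166 left).
May has 31 days: +31 → Jun 1, 2040 (135 left).
Jun has 30 days: +30 → Jul 1, 2040 (105 left).
Jul has 31 days: +31 → Aug 1, 2040 (74 left).
Aug has 31 days: +31 → Sep 1, 2040 (43 left).
Sep has 30 days: +30 → Oct 1, 2040 (13 left).
+13 → Oct 14, 2040.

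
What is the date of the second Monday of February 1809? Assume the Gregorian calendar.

February 13, 1809

February 1, 1809 is a Wednesday.
The first Monday is therefore February 6 (5 days later).
The second Monday is 6 + 1×7 = February 13.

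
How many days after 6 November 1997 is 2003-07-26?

Nov 6, 1997 → Nov 6, 1998: 365 days.
Nov 6, 1998 → Nov 6, 1999: 365 days.
Nov 6, 1999 → Nov 6, 2000: 366 days (Feb 29, 2000 is in that span).
Nov 6, 2000 → Nov 6, 2001: 365 days.
Nov 6, 2001 → Nov 6, 2002: 365 days.
Nov 6, 2002 → Dec 6, 2002: 30 days (November has 30).
Dec 6, 2002 → Jan 6, 2003: 31 days (December has 31).
Jan 6, 2003 → Feb 6, 2003: 31 days (January has 31).
Feb 6, 2003 → Mar 6, 2003: 28 days (February has 28).
Mar 6, 2003 → Apr 6, 2003: 31 days (March has 31).
Apr 6, 2003 → May 6, 2003: 30 days (April has 30).
May 6, 2003 → Jun 6, 2003: 31 days (May has 31).
Jun 6, 2003 → Jul 6, 2003: 30 days (June has 30).
Jul 6, 2003 → Jul 26, 2003: 20 days.
Total: 2088 days.

2088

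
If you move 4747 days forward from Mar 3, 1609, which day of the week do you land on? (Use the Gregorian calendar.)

Wednesday

Mar 3, 1609 is a Tuesday.
4747 mod 7 = 1, so 4747 days after a Tuesday is Tuesday + 1 = Wednesday.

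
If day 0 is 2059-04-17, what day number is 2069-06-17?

Apr 17, 2059 → Apr 17, 2060: 366 days (Feb 29, 2060 is in that span).
Apr 17, 2060 → Apr 17, 2061: 365 days.
Apr 17, 2061 → Apr 17, 2062: 365 days.
Apr 17, 2062 → Apr 17, 2063: 365 days.
Apr 17, 2063 → Apr 17, 2064: 366 days (Feb 29, 2064 is in that span).
Apr 17, 2064 → Apr 17, 2065: 365 days.
Apr 17, 2065 → Apr 17, 2066: 365 days.
Apr 17, 2066 → Apr 17, 2067: 365 days.
Apr 17, 2067 → Apr 17, 2068: 366 days (Feb 29, 2068 is in that span).
Apr 17, 2068 → Apr 17, 2069: 365 days.
Apr 17, 2069 → May 17, 2069: 30 days (April has 30).
May 17, 2069 → Jun 17, 2069: 31 days.
Total: 3714 days.

3714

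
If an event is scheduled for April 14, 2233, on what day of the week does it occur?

Sunday

Doomsday rule: the anchor day for the 2200s is Friday. For year 33: 33÷12 = 2 r 9, and 9÷4 = 2, so 2+9+2 = 13.
Friday + 13 ≡ Thursday — that's 2233's doomsday.
In April the doomsday date is Apr 4.
Apr 14 is 10 days after Apr 4; 10 mod 7 = 3, so Thursday + 3 = Sunday.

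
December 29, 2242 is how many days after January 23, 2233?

3627

Jan 23, 2233 → Jan 23, 2234: 365 days.
Jan 23, 2234 → Jan 23, 2235: 365 days.
Jan 23, 2235 → Jan 23, 2236: 365 days.
Jan 23, 2236 → Jan 23, 2237: 366 days (Feb 29, 2236 is in that span).
Jan 23, 2237 → Jan 23, 2238: 365 days.
Jan 23, 2238 → Jan 23, 2239: 365 days.
Jan 23, 2239 → Jan 23, 2240: 365 days.
Jan 23, 2240 → Jan 23, 2241: 366 days (Feb 29, 2240 is in that span).
Jan 23, 2241 → Jan 23, 2242: 365 days.
Jan 23, 2242 → Feb 23, 2242: 31 days (January has 31).
Feb 23, 2242 → Mar 23, 2242: 28 days (February has 28).
Mar 23, 2242 → Apr 23, 2242: 31 days (March has 31).
Apr 23, 2242 → May 23, 2242: 30 days (April has 30).
May 23, 2242 → Jun 23, 2242: 31 days (May has 31).
Jun 23, 2242 → Jul 23, 2242: 30 days (June has 30).
Jul 23, 2242 → Aug 23, 2242: 31 days (July has 31).
Aug 23, 2242 → Sep 23, 2242: 31 days (August has 31).
Sep 23, 2242 → Oct 23, 2242: 30 days (September has 30).
Oct 23, 2242 → Nov 23, 2242: 31 days (October has 31).
Nov 23, 2242 → Dec 23, 2242: 30 days (November has 30).
Dec 23, 2242 → Dec 29, 2242: 6 days.
Total: 3627 days.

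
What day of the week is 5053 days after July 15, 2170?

Saturday

First find the weekday of Jul 15, 2170. Doomsday rule: the anchor day for the 2100s is Sunday. For year 70: 70÷12 = 5 r 10, and 10÷4 = 2, so 5+10+2 = 17.
Sunday + 17 ≡ Wednesday — that's 2170's doomsday.
In July the doomsday date is Jul 11.
Jul 15 is 4 days after Jul 11; 4 mod 7 = 4, so Wednesday + 4 = Sunday.
5053 mod 7 = 6, so 5053 days after a Sunday is Sunday + 6 = Saturday.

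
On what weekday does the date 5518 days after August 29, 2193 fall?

Saturday

Aug 29, 2193 is a Thursday.
5518 mod 7 = 2, so 5518 days after a Thursday is Thursday + 2 = Saturday.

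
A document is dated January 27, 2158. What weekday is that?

Friday

Doomsday rule: the anchor day for the 2100s is Sunday. For year 58: 58÷12 = 4 r 10, and 10÷4 = 2, so 4+10+2 = 16.
Sunday + 16 ≡ Tuesday — that's 2158's doomsday.
In January the doomsday date is Jan 3 (2158 is not a leap year).
Jan 27 is 24 days after Jan 3; 24 mod 7 = 3, so Tuesday + 3 = Friday.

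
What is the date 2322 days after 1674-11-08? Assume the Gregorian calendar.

March 18, 1681

+365 (one year) → Nov 8, 1675 (1957 left).
+366 (one year; includes Feb 29, 1676) → Nov 8, 1676 (1591 left).
+365 (one year) → Nov 8, 1677 (1226 left).
+365 (one year) → Nov 8, 1678 (861 left).
+365 (one year) → Nov 8, 1679 (496 left).
+366 (one year; includes Feb 29, 1680) → Nov 8, 1680 (130 left).
Nov has 30 days: +23 → Dec 1, 1680 (107 left).
Dec has 31 days: +31 → Jan 1, 1681 (76 left).
Jan has 31 days: +31 → Feb 1, 1681 (45 left).
Feb has 28 days: +28 → Mar 1, 1681 (17 left).
+17 → Mar 18, 1681.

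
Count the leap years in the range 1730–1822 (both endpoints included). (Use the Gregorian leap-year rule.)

Multiples of 4 in [1730,1822]: 23.
Of those, multiples of 100: 1 (not leap unless ÷400).
Multiples of 400: 0.
Leap years = 23 − 1 + 0 = 22.

22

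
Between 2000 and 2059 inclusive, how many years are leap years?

Multiples of 4 in [2000,2059]: 15.
Of those, multiples of 100: 1 (not leap unless ÷400).
Multiples of 400: 1.
Leap years = 15 − 1 + 1 = 15.

15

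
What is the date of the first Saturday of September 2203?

September 3, 2203

September 1, 2203 is a Thursday.
The first Saturday is therefore September 3 (2 days later).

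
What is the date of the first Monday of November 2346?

November 4, 2346

November 1, 2346 is a Friday.
The first Monday is therefore November 4 (3 days later).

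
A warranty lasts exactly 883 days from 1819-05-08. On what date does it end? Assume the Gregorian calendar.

October 7, 1821

+366 (one year; includes Feb 29, 1820) → May 8, 1820 (517 left).
+365 (one year) → May 8, 1821 (152 left).
May has 31 days: +24 → Jun 1, 1821 (128 left).
Jun has 30 days: +30 → Jul 1, 1821 (98 left).
Jul has 31 days: +31 → Aug 1, 1821 (67 left).
Aug has 31 days: +31 → Sep 1, 1821 (36 left).
Sep has 30 days: +30 → Oct 1, 1821 (6 left).
+6 → Oct 7, 1821.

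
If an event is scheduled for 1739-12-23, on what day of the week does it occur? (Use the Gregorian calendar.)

Doomsday rule: the anchor day for the 1700s is Sunday. For year 39: 39÷12 = 3 r 3, and 3÷4 = 0, so 3+3+0 = 6.
Sunday + 6 ≡ Saturday — that's 1739's doomsday.
In December the doomsday date is Dec 12.
Dec 23 is 11 days after Dec 12; 11 mod 7 = 4, so Saturday + 4 = Wednesday.

Wednesday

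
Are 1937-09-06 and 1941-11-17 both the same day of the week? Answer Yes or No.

Yes

From Sep 6, 1937 to Nov 17, 1941 is 1533 days.
1533 mod 7 = 0, so they are the same weekday.
(Sep 6, 1937 is a Monday; Nov 17, 1941 is a Monday.)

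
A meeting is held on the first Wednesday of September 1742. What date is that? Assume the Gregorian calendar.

September 5, 1742

September 1, 1742 is a Saturday.
The first Wednesday is therefore September 5 (4 days later).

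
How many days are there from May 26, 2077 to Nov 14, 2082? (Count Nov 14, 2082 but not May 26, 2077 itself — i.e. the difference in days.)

May 26, 2077 → May 26, 2078: 365 days.
May 26, 2078 → May 26, 2079: 365 days.
May 26, 2079 → May 26, 2080: 366 days (Feb 29, 2080 is in that span).
May 26, 2080 → May 26, 2081: 365 days.
May 26, 2081 → May 26, 2082: 365 days.
May 26, 2082 → Jun 26, 2082: 31 days (May has 31).
Jun 26, 2082 → Jul 26, 2082: 30 days (June has 30).
Jul 26, 2082 → Aug 26, 2082: 31 days (July has 31).
Aug 26, 2082 → Sep 26, 2082: 31 days (August has 31).
Sep 26, 2082 → Oct 26, 2082: 30 days (September has 30).
Oct 26, 2082 → Nov 14, 2082: 19 days.
Total: 1998 days.

1998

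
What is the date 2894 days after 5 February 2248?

+366 (one year; includes Feb 29, 2248) → Feb 5, 2249 (2528 left).
+365 (one year) → Feb 5, 2250 (2163 left).
+365 (one year) → Feb 5, 2251 (1798 left).
+365 (one year) → Feb 5, 2252 (1433 left).
+366 (one year; includes Feb 29, 2252) → Feb 5, 2253 (1067 left).
+365 (one year) → Feb 5, 2254 (702 left).
+365 (one year) → Feb 5, 2255 (337 left).
Feb has 28 days: +24 → Mar 1, 2255 (313 left).
Mar has 31 days: +31 → Apr 1, 2255 (282 left).
Apr has 30 days: +30 → May 1, 2255 (252 left).
May has 31 days: +31 → Jun 1, 2255 (221 left).
Jun has 30 days: +30 → Jul 1, 2255 (191 left).
Jul has 31 days: +31 → Aug 1, 2255 (160 left).
Aug has 31 days: +31 → Sep 1, 2255 (129 left).
Sep has 30 days: +30 → Oct 1, 2255 (99 left).
Oct has 31 days: +31 → Nov 1, 2255 (68 left).
Nov has 30 days: +30 → Dec 1, 2255 (38 left).
Dec has 31 days: +31 → Jan 1, 2256 (7 left).
+7 → Jan 8, 2256.

January 8, 2256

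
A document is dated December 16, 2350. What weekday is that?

Doomsday rule: the anchor day for the 2300s is Wednesday. For year 50: 50÷12 = 4 r 2, and 2÷4 = 0, so 4+2+0 = 6.
Wednesday + 6 ≡ Tuesday — that's 2350's doomsday.
In December the doomsday date is Dec 12.
Dec 16 is 4 days after Dec 12; 4 mod 7 = 4, so Tuesday + 4 = Saturday.

Saturday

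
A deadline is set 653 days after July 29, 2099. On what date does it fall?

May 13, 2101

+365 (one year) → Jul 29, 2100 (288 left).
Jul has 31 days: +3 → Aug 1, 2100 (285 left).
Aug has 31 days: +31 → Sep 1, 2100 (254 left).
Sep has 30 days: +30 → Oct 1, 2100 (224 left).
Oct has 31 days: +31 → Nov 1, 2100 (193 left).
Nov has 30 days: +30 → Dec 1, 2100 (163 left).
Dec has 31 days: +31 → Jan 1, 2101 (132 left).
Jan has 31 days: +31 → Feb 1, 2101 (101 left).
Feb has 28 days: +28 → Mar 1, 2101 (73 left).
Mar has 31 days: +31 → Apr 1, 2101 (42 left).
Apr has 30 days: +30 → May 1, 2101 (12 left).
+12 → May 13, 2101.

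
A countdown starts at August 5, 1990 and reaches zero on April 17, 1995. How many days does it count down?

1716

Aug 5, 1990 → Aug 5, 1991: 365 days.
Aug 5, 1991 → Aug 5, 1992: 366 days (Feb 29, 1992 is in that span).
Aug 5, 1992 → Aug 5, 1993: 365 days.
Aug 5, 1993 → Aug 5, 1994: 365 days.
Aug 5, 1994 → Sep 5, 1994: 31 days (August has 31).
Sep 5, 1994 → Oct 5, 1994: 30 days (September has 30).
Oct 5, 1994 → Nov 5, 1994: 31 days (October has 31).
Nov 5, 1994 → Dec 5, 1994: 30 days (November has 30).
Dec 5, 1994 → Jan 5, 1995: 31 days (December has 31).
Jan 5, 1995 → Feb 5, 1995: 31 days (January has 31).
Feb 5, 1995 → Mar 5, 1995: 28 days (February has 28).
Mar 5, 1995 → Apr 5, 1995: 31 days (March has 31).
Apr 5, 1995 → Apr 17, 1995: 12 days.
Total: 1716 days.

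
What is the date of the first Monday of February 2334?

February 5, 2334

February 1, 2334 is a Thursday.
The first Monday is therefore February 5 (4 days later).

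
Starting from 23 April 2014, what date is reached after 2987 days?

June 27, 2022

+365 (one year) → Apr 23, 2015 (2622 left).
+366 (one year; includes Feb 29, 2016) → Apr 23, 2016 (2256 left).
+365 (one year) → Apr 23, 2017 (1891 left).
+365 (one year) → Apr 23, 2018 (1526 left).
+365 (one year) → Apr 23, 2019 (1161 left).
+366 (one year; includes Feb 29, 2020) → Apr 23, 2020 (795 left).
+365 (one year) → Apr 23, 2021 (430 left).
+365 (one year) → Apr 23, 2022 (65 left).
Apr has 30 days: +8 → May 1, 2022 (57 left).
May has 31 days: +31 → Jun 1, 2022 (26 left).
+26 → Jun 27, 2022.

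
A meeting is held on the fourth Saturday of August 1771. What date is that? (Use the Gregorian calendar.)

August 24, 1771

August 1, 1771 is a Thursday.
The first Saturday is therefore August 3 (2 days later).
The fourth Saturday is 3 + 3×7 = August 24.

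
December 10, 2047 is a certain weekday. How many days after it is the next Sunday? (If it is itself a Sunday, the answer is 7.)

Dec 10, 2047 is a Tuesday.
From Tuesday to the next Sunday is 5 days.

5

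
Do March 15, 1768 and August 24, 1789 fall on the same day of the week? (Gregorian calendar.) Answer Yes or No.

No

From Mar 15, 1768 to Aug 24, 1789 is 7832 days.
7832 mod 7 = 6, so they are different weekdays.
(Mar 15, 1768 is a Tuesday; Aug 24, 1789 is a Monday.)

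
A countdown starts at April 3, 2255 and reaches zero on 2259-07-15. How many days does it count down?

Apr 3, 2255 → Apr 3, 2256: 366 days (Feb 29, 2256 is in that span).
Apr 3, 2256 → Apr 3, 2257: 365 days.
Apr 3, 2257 → Apr 3, 2258: 365 days.
Apr 3, 2258 → Apr 3, 2259: 365 days.
Apr 3, 2259 → May 3, 2259: 30 days (April has 30).
May 3, 2259 → Jun 3, 2259: 31 days (May has 31).
Jun 3, 2259 → Jul 3, 2259: 30 days (June has 30).
Jul 3, 2259 → Jul 15, 2259: 12 days.
Total: 1564 days.

1564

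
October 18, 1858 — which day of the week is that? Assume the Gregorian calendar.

Monday

Doomsday rule: the anchor day for the 1800s is Friday. For year 58: 58÷12 = 4 r 10, and 10÷4 = 2, so 4+10+2 = 16.
Friday + 16 ≡ Sunday — that's 1858's doomsday.
In October the doomsday date is Oct 10.
Oct 18 is 8 days after Oct 10; 8 mod 7 = 1, so Sunday + 1 = Monday.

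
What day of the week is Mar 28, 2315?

Sunday

Doomsday rule: the anchor day for the 2300s is Wednesday. For year 15: 15÷12 = 1 r 3, and 3÷4 = 0, so 1+3+0 = 4.
Wednesday + 4 ≡ Sunday — that's 2315's doomsday.
In March the doomsday date is Mar 14.
Mar 28 is 14 days after Mar 14; 14 mod 7 = 0, so Sunday + 0 = Sunday.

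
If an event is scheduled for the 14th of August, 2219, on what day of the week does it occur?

January 1, 2219 is a Friday.
Jan 1, 2219 → Feb 1, 2219: 31 days (January has 31).
Feb 1, 2219 → Mar 1, 2219: 28 days (February has 28).
Mar 1, 2219 → Apr 1, 2219: 31 days (March has 31).
Apr 1, 2219 → May 1, 2219: 30 days (April has 30).
May 1, 2219 → Jun 1, 2219: 31 days (May has 31).
Jun 1, 2219 → Jul 1, 2219: 30 days (June has 30).
Jul 1, 2219 → Aug 1, 2219: 31 days (July has 31).
Aug 1, 2219 → Aug 14, 2219: 13 days.
Total: 225 days.
225 mod 7 = 1, so Friday + 1 = Saturday.

Saturday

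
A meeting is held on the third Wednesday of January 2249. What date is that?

January 17, 2249

January 1, 2249 is a Monday.
The first Wednesday is therefore January 3 (2 days later).
The third Wednesday is 3 + 2×7 = January 17.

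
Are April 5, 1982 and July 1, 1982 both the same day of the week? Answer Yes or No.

No

From Apr 5, 1982 to Jul 1, 1982 is 87 days.
87 mod 7 = 3, so they are different weekdays.
(Apr 5, 1982 is a Monday; Jul 1, 1982 is a Thursday.)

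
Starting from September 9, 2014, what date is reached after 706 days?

+365 (one year) → Sep 9, 2015 (341 left).
Sep has 30 days: +22 → Oct 1, 2015 (319 left).
Oct has 31 days: +31 → Nov 1, 2015 (288 left).
Nov has 30 days: +30 → Dec 1, 2015 (258 left).
Dec has 31 days: +31 → Jan 1, 2016 (227 left).
Jan has 31 days: +31 → Feb 1, 2016 (196 left).
Feb has 29 days: +29 → Mar 1, 2016 (167 left).
Mar has 31 days: +31 → Apr 1, 2016 (136 left).
Apr has 30 days: +30 → May 1, 2016 (106 left).
May has 31 days: +31 → Jun 1, 2016 (75 left).
Jun has 30 days: +30 → Jul 1, 2016 (45 left).
Jul has 31 days: +31 → Aug 1, 2016 (14 left).
+14 → Aug 15, 2016.

August 15, 2016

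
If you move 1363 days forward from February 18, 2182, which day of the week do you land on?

Saturday

First find the weekday of Feb 18, 2182. Doomsday rule: the anchor day for the 2100s is Sunday. For year 82: 82÷12 = 6 r 10, and 10÷4 = 2, so 6+10+2 = 18.
Sunday + 18 ≡ Thursday — that's 2182's doomsday.
In February the doomsday date is Feb 28 (2182 is not a leap year).
Feb 18 is 10 days before Feb 28; 10 mod 7 = 3, so Thursday − 3 = Monday.
1363 mod 7 = 5, so 1363 days after a Monday is Monday + 5 = Saturday.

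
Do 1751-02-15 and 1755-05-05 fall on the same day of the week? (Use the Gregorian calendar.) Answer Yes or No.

From Feb 15, 1751 to May 5, 1755 is 1540 days.
1540 mod 7 = 0, so they are the same weekday.
(Feb 15, 1751 is a Monday; May 5, 1755 is a Monday.)

Yes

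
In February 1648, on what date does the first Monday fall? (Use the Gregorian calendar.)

February 1, 1648 is a Saturday.
The first Monday is therefore February 3 (2 days later).

February 3, 1648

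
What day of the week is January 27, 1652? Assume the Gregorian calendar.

Saturday

Doomsday rule: the anchor day for the 1600s is Tuesday. For year 52: 52÷12 = 4 r 4, and 4÷4 = 1, so 4+4+1 = 9.
Tuesday + 9 ≡ Thursday — that's 1652's doomsday.
In January the doomsday date is Jan 4 (1652 is a leap year (divisible by 4)).
Jan 27 is 23 days after Jan 4; 23 mod 7 = 2, so Thursday + 2 = Saturday.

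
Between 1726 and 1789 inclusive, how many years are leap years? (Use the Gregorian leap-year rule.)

Multiples of 4 in [1726,1789]: 16.
Of those, multiples of 100: 0 (not leap unless ÷400).
Multiples of 400: 0.
Leap years = 16 − 0 + 0 = 16.

16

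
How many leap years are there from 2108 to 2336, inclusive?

Multiples of 4 in [2108,2336]: 58.
Of those, multiples of 100: 2 (not leap unless ÷400).
Multiples of 400: 0.
Leap years = 58 − 2 + 0 = 56.

56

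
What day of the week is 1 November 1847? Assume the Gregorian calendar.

Doomsday rule: the anchor day for the 1800s is Friday. For year 47: 47÷12 = 3 r 11, and 11÷4 = 2, so 3+11+2 = 16.
Friday + 16 ≡ Sunday — that's 1847's doomsday.
In November the doomsday date is Nov 7.
Nov 1 is 6 days before Nov 7; 6 mod 7 = 6, so Sunday − 6 = Monday.

Monday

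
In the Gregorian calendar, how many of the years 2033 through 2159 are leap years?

30

Multiples of 4 in [2033,2159]: 31.
Of those, multiples of 100: 1 (not leap unless ÷400).
Multiples of 400: 0.
Leap years = 31 − 1 + 0 = 30.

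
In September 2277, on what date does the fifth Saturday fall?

September 1, 2277 is a Saturday.
The first Saturday is therefore September 1 (same day).
The fifth Saturday is 1 + 4×7 = September 29.

September 29, 2277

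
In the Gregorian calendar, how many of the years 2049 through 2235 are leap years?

44

Multiples of 4 in [2049,2235]: 46.
Of those, multiples of 100: 2 (not leap unless ÷400).
Multiples of 400: 0.
Leap years = 46 − 2 + 0 = 44.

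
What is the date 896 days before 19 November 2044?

June 7, 2042

−366 (one year; includes Feb 29, 2044) → Nov 19, 2043 (530 left).
−365 (one year) → Nov 19, 2042 (165 left).
−19 → Oct 31, 2042 (end of Oct, 31 days; 146 left).
−31 → Sep 30, 2042 (end of Sep, 30 days; 115 left).
−30 → Aug 31, 2042 (end of Aug, 31 days; 85 left).
−31 → Jul 31, 2042 (end of Jul, 31 days; 54 left).
−31 → Jun 30, 2042 (end of Jun, 30 days; 23 left).
−23 → Jun 7, 2042.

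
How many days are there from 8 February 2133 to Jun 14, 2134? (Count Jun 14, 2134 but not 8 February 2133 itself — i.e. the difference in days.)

491

Feb 8, 2133 → Feb 8, 2134: 365 days.
Feb 8, 2134 → Mar 8, 2134: 28 days (February has 28).
Mar 8, 2134 → Apr 8, 2134: 31 days (March has 31).
Apr 8, 2134 → May 8, 2134: 30 days (April has 30).
May 8, 2134 → Jun 8, 2134: 31 days (May has 31).
Jun 8, 2134 → Jun 14, 2134: 6 days.
Total: 491 days.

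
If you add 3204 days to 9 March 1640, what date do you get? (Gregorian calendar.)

+365 (one year) → Mar 9, 1641 (2839 left).
+365 (one year) → Mar 9, 1642 (2474 left).
+365 (one year) → Mar 9, 1643 (2109 left).
+366 (one year; includes Feb 29, 1644) → Mar 9, 1644 (1743 left).
+365 (one year) → Mar 9, 1645 (1378 left).
+365 (one year) → Mar 9, 1646 (1013 left).
+365 (one year) → Mar 9, 1647 (648 left).
+366 (one year; includes Feb 29, 1648) → Mar 9, 1648 (282 left).
Mar has 31 days: +23 → Apr 1, 1648 (259 left).
Apr has 30 days: +30 → May 1, 1648 (229 left).
May has 31 days: +31 → Jun 1, 1648 (198 left).
Jun has 30 days: +30 → Jul 1, 1648 (168 left).
Jul has 31 days: +31 → Aug 1, 1648 (137 left).
Aug has 31 days: +31 → Sep 1, 1648 (106 left).
Sep has 30 days: +30 → Oct 1, 1648 (76 left).
Oct has 31 days: +31 → Nov 1, 1648 (45 left).
Nov has 30 days: +30 → Dec 1, 1648 (15 left).
+15 → Dec 16, 1648.

December 16, 1648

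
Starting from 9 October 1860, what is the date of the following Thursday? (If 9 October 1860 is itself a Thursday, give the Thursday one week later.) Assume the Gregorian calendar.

Oct 9, 1860 is a Tuesday.
From Tuesday to the next Thursday is 2 days.
Oct 9, 1860 + 2 = Oct 11, 1860.

October 11, 1860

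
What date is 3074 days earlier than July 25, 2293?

−365 (one year) → Jul 25, 2292 (2709 left).
−366 (one year; includes Feb 29, 2292) → Jul 25, 2291 (2343 left).
−365 (one year) → Jul 25, 2290 (1978 left).
−365 (one year) → Jul 25, 2289 (1613 left).
−365 (one year) → Jul 25, 2288 (1248 left).
−366 (one year; includes Feb 29, 2288) → Jul 25, 2287 (882 left).
−365 (one year) → Jul 25, 2286 (517 left).
−365 (one year) → Jul 25, 2285 (152 left).
−25 → Jun 30, 2285 (end of Jun, 30 days; 127 left).
−30 → May 31, 2285 (end of May, 31 days; 97 left).
−31 → Apr 30, 2285 (end of Apr, 30 days; 66 left).
−30 → Mar 31, 2285 (end of Mar, 31 days; 36 left).
−31 → Feb 28, 2285 (end of Feb, 28 days; 5 left).
−5 → Feb 23, 2285.

February 23, 2285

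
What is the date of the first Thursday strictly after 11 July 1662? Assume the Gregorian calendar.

July 13, 1662

Jul 11, 1662 is a Tuesday.
From Tuesday to the next Thursday is 2 days.
Jul 11, 1662 + 2 = Jul 13, 1662.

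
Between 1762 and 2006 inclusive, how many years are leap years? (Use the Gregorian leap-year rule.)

59

Multiples of 4 in [1762,2006]: 61.
Of those, multiples of 100: 3 (not leap unless ÷400).
Multiples of 400: 1.
Leap years = 61 − 3 + 1 = 59.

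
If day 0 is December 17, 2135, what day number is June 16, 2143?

2738

Dec 17, 2135 → Dec 17, 2136: 366 days (Feb 29, 2136 is in that span).
Dec 17, 2136 → Dec 17, 2137: 365 days.
Dec 17, 2137 → Dec 17, 2138: 365 days.
Dec 17, 2138 → Dec 17, 2139: 365 days.
Dec 17, 2139 → Dec 17, 2140: 366 days (Feb 29, 2140 is in that span).
Dec 17, 2140 → Dec 17, 2141: 365 days.
Dec 17, 2141 → Dec 17, 2142: 365 days.
Dec 17, 2142 → Jan 17, 2143: 31 days (December has 31).
Jan 17, 2143 → Feb 17, 2143: 31 days (January has 31).
Feb 17, 2143 → Mar 17, 2143: 28 days (February has 28).
Mar 17, 2143 → Apr 17, 2143: 31 days (March has 31).
Apr 17, 2143 → May 17, 2143: 30 days (April has 30).
May 17, 2143 → Jun 16, 2143: 30 days.
Total: 2738 days.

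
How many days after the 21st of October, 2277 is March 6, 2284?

Oct 21, 2277 → Oct 21, 2278: 365 days.
Oct 21, 2278 → Oct 21, 2279: 365 days.
Oct 21, 2279 → Oct 21, 2280: 366 days (Feb 29, 2280 is in that span).
Oct 21, 2280 → Oct 21, 2281: 365 days.
Oct 21, 2281 → Oct 21, 2282: 365 days.
Oct 21, 2282 → Oct 21, 2283: 365 days.
Oct 21, 2283 → Nov 21, 2283: 31 days (October has 31).
Nov 21, 2283 → Dec 21, 2283: 30 days (November has 30).
Dec 21, 2283 → Jan 21, 2284: 31 days (December has 31).
Jan 21, 2284 → Feb 21, 2284: 31 days (January has 31).
Feb 21, 2284 → Mar 6, 2284: 14 days.
Total: 2328 days.

2328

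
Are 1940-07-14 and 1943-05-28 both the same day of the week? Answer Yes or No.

No

From Jul 14, 1940 to May 28, 1943 is 1048 days.
1048 mod 7 = 5, so they are different weekdays.
(Jul 14, 1940 is a Sunday; May 28, 1943 is a Friday.)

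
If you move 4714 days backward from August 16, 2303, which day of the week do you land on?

Thursday

Aug 16, 2303 is a Sunday.
4714 mod 7 = 3, so 4714 days before a Sunday is Sunday − 3 = Thursday.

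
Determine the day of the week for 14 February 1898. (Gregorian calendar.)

Doomsday rule: the anchor day for the 1800s is Friday. For year 98: 98÷12 = 8 r 2, and 2÷4 = 0, so 8+2+0 = 10.
Friday + 10 ≡ Monday — that's 1898's doomsday.
In February the doomsday date is Feb 28 (1898 is not a leap year).
Feb 14 is 14 days before Feb 28; 14 mod 7 = 0, so Monday − 0 = Monday.

Monday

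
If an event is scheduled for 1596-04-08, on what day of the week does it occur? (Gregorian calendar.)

Doomsday rule: the anchor day for the 1500s is Wednesday. For year 96: 96÷12 = 8 r 0, and 0÷4 = 0, so 8+0+0 = 8.
Wednesday + 8 ≡ Thursday — that's 1596's doomsday.
In April the doomsday date is Apr 4.
Apr 8 is 4 days after Apr 4; 4 mod 7 = 4, so Thursday + 4 = Monday.

Monday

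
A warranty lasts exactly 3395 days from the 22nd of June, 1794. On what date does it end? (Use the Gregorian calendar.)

+365 (one year) → Jun 22, 1795 (3030 left).
+366 (one year; includes Feb 29, 1796) → Jun 22, 1796 (2664 left).
+365 (one year) → Jun 22, 1797 (2299 left).
+365 (one year) → Jun 22, 1798 (1934 left).
+365 (one year) → Jun 22, 1799 (1569 left).
+365 (one year) → Jun 22, 1800 (1204 left).
+365 (one year) → Jun 22, 1801 (839 left).
+365 (one year) → Jun 22, 1802 (474 left).
+365 (one year) → Jun 22, 1803 (109 left).
Jun has 30 days: +9 → Jul 1, 1803 (100 left).
Jul has 31 days: +31 → Aug 1, 1803 (69 left).
Aug has 31 days: +31 → Sep 1, 1803 (38 left).
Sep has 30 days: +30 → Oct 1, 1803 (8 left).
+8 → Oct 9, 1803.

October 9, 1803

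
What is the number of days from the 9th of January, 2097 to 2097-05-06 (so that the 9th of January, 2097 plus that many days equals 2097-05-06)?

Jan 9, 2097 → Feb 9, 2097: 31 days (January has 31).
Feb 9, 2097 → Mar 9, 2097: 28 days (February has 28).
Mar 9, 2097 → Apr 9, 2097: 31 days (March has 31).
Apr 9, 2097 → May 6, 2097: 27 days.
Total: 117 days.

117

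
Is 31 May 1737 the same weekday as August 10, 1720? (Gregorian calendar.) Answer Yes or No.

No

From Aug 10, 1720 to May 31, 1737 is 6138 days.
6138 mod 7 = 6, so they are different weekdays.
(Aug 10, 1720 is a Saturday; May 31, 1737 is a Friday.)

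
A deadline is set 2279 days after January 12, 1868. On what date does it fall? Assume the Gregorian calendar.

+366 (one year; includes Feb 29, 1868) → Jan 12, 1869 (1913 left).
+365 (one year) → Jan 12, 1870 (1548 left).
+365 (one year) → Jan 12, 1871 (1183 left).
+365 (one year) → Jan 12, 1872 (818 left).
+366 (one year; includes Feb 29, 1872) → Jan 12, 1873 (452 left).
+365 (one year) → Jan 12, 1874 (87 left).
Jan has 31 days: +20 → Feb 1, 1874 (67 left).
Feb has 28 days: +28 → Mar 1, 1874 (39 left).
Mar has 31 days: +31 → Apr 1, 1874 (8 left).
+8 → Apr 9, 1874.

April 9, 1874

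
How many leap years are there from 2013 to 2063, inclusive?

12

Multiples of 4 in [2013,2063]: 12.
Of those, multiples of 100: 0 (not leap unless ÷400).
Multiples of 400: 0.
Leap years = 12 − 0 + 0 = 12.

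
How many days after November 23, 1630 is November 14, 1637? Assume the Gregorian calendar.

2548

Nov 23, 1630 → Nov 23, 1631: 365 days.
Nov 23, 1631 → Nov 23, 1632: 366 days (Feb 29, 1632 is in that span).
Nov 23, 1632 → Nov 23, 1633: 365 days.
Nov 23, 1633 → Nov 23, 1634: 365 days.
Nov 23, 1634 → Nov 23, 1635: 365 days.
Nov 23, 1635 → Nov 23, 1636: 366 days (Feb 29, 1636 is in that span).
Nov 23, 1636 → Dec 23, 1636: 30 days (November has 30).
Dec 23, 1636 → Jan 23, 1637: 31 days (December has 31).
Jan 23, 1637 → Feb 23, 1637: 31 days (January has 31).
Feb 23, 1637 → Mar 23, 1637: 28 days (February has 28).
Mar 23, 1637 → Apr 23, 1637: 31 days (March has 31).
Apr 23, 1637 → May 23, 1637: 30 days (April has 30).
May 23, 1637 → Jun 23, 1637: 31 days (May has 31).
Jun 23, 1637 → Jul 23, 1637: 30 days (June has 30).
Jul 23, 1637 → Aug 23, 1637: 31 days (July has 31).
Aug 23, 1637 → Sep 23, 1637: 31 days (August has 31).
Sep 23, 1637 → Oct 23, 1637: 30 days (September has 30).
Oct 23, 1637 → Nov 14, 1637: 22 days.
Total: 2548 days.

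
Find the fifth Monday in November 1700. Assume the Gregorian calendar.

November 29, 1700

November 1, 1700 is a Monday.
The first Monday is therefore November 1 (same day).
The fifth Monday is 1 + 4×7 = November 29.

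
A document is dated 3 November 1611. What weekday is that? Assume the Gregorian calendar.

Thursday

Doomsday rule: the anchor day for the 1600s is Tuesday. For year 11: 11÷12 = 0 r 11, and 11÷4 = 2, so 0+11+2 = 13.
Tuesday + 13 ≡ Monday — that's 1611's doomsday.
In November the doomsday date is Nov 7.
Nov 3 is 4 days before Nov 7; 4 mod 7 = 4, so Monday − 4 = Thursday.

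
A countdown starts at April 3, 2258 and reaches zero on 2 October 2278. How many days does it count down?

7487

Apr 3, 2258 → Apr 3, 2259: 365 days.
Apr 3, 2259 → Apr 3, 2260: 366 days (Feb 29, 2260 is in that span).
Apr 3, 2260 → Apr 3, 2261: 365 days.
Apr 3, 2261 → Apr 3, 2262: 365 days.
Apr 3, 2262 → Apr 3, 2263: 365 days.
Apr 3, 2263 → Apr 3, 2264: 366 days (Feb 29, 2264 is in that span).
Apr 3, 2264 → Apr 3, 2265: 365 days.
Apr 3, 2265 → Apr 3, 2266: 365 days.
Apr 3, 2266 → Apr 3, 2267: 365 days.
Apr 3, 2267 → Apr 3, 2268: 366 days (Feb 29, 2268 is in that span).
Apr 3, 2268 → Apr 3, 2269: 365 days.
Apr 3, 2269 → Apr 3, 2270: 365 days.
Apr 3, 2270 → Apr 3, 2271: 365 days.
Apr 3, 2271 → Apr 3, 2272: 366 days (Feb 29, 2272 is in that span).
Apr 3, 2272 → Apr 3, 2273: 365 days.
Apr 3, 2273 → Apr 3, 2274: 365 days.
Apr 3, 2274 → Apr 3, 2275: 365 days.
Apr 3, 2275 → Apr 3, 2276: 366 days (Feb 29, 2276 is in that span).
Apr 3, 2276 → Apr 3, 2277: 365 days.
Apr 3, 2277 → Apr 3, 2278: 365 days.
Apr 3, 2278 → May 3, 2278: 30 days (April has 30).
May 3, 2278 → Jun 3, 2278: 31 days (May has 31).
Jun 3, 2278 → Jul 3, 2278: 30 days (June has 30).
Jul 3, 2278 → Aug 3, 2278: 31 days (July has 31).
Aug 3, 2278 → Sep 3, 2278: 31 days (August has 31).
Sep 3, 2278 → Oct 2, 2278: 29 days.
Total: 7487 days.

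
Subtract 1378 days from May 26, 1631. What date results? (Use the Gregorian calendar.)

August 17, 1627

−365 (one year) → May 26, 1630 (1013 left).
−365 (one year) → May 26, 1629 (648 left).
−365 (one year) → May 26, 1628 (283 left).
−26 → Apr 30, 1628 (end of Apr, 30 days; 257 left).
−30 → Mar 31, 1628 (end of Mar, 31 days; 227 left).
−31 → Feb 29, 1628 (end of Feb, 29 days; 196 left).
−29 → Jan 31, 1628 (end of Jan, 31 days; 167 left).
−31 → Dec 31, 1627 (end of Dec, 31 days; 136 left).
−31 → Nov 30, 1627 (end of Nov, 30 days; 105 left).
−30 → Oct 31, 1627 (end of Oct, 31 days; 75 left).
−31 → Sep 30, 1627 (end of Sep, 30 days; 44 left).
−30 → Aug 31, 1627 (end of Aug, 31 days; 14 left).
−14 → Aug 17, 1627.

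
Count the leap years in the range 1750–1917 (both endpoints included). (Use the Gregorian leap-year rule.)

40

Multiples of 4 in [1750,1917]: 42.
Of those, multiples of 100: 2 (not leap unless ÷400).
Multiples of 400: 0.
Leap years = 42 − 2 + 0 = 40.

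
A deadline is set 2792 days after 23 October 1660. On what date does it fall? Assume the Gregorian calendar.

June 15, 1668

+365 (one year) → Oct 23, 1661 (2427 left).
+365 (one year) → Oct 23, 1662 (2062 left).
+365 (one year) → Oct 23, 1663 (1697 left).
+366 (one year; includes Feb 29, 1664) → Oct 23, 1664 (1331 left).
+365 (one year) → Oct 23, 1665 (966 left).
+365 (one year) → Oct 23, 1666 (601 left).
+365 (one year) → Oct 23, 1667 (236 left).
Oct has 31 days: +9 → Nov 1, 1667 (227 left).
Nov has 30 days: +30 → Dec 1, 1667 (197 left).
Dec has 31 days: +31 → Jan 1, 1668 (166 left).
Jan has 31 days: +31 → Feb 1, 1668 (135 left).
Feb has 29 days: +29 → Mar 1, 1668 (106 left).
Mar has 31 days: +31 → Apr 1, 1668 (75 left).
Apr has 30 days: +30 → May 1, 1668 (45 left).
May has 31 days: +31 → Jun 1, 1668 (14 left).
+14 → Jun 15, 1668.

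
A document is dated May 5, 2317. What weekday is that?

Doomsday rule: the anchor day for the 2300s is Wednesday. For year 17: 17÷12 = 1 r 5, and 5÷4 = 1, so 1+5+1 = 7.
Wednesday + 7 ≡ Wednesday — that's 2317's doomsday.
In May the doomsday date is May 9.
May 5 is 4 days before May 9; 4 mod 7 = 4, so Wednesday − 4 = Saturday.

Saturday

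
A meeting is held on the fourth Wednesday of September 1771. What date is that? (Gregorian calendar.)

September 25, 1771

September 1, 1771 is a Sunday.
The first Wednesday is therefore September 4 (3 days later).
The fourth Wednesday is 4 + 3×7 = September 25.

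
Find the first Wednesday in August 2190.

August 4, 2190

August 1, 2190 is a Sunday.
The first Wednesday is therefore August 4 (3 days later).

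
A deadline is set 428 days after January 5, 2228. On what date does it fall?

March 8, 2229

+366 (one year; includes Feb 29, 2228) → Jan 5, 2229 (62 left).
Jan has 31 days: +27 → Feb 1, 2229 (35 left).
Feb has 28 days: +28 → Mar 1, 2229 (7 left).
+7 → Mar 8, 2229.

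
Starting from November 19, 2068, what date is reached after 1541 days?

+365 (one year) → Nov 19, 2069 (1176 left).
+365 (one year) → Nov 19, 2070 (811 left).
+365 (one year) → Nov 19, 2071 (446 left).
+366 (one year; includes Feb 29, 2072) → Nov 19, 2072 (80 left).
Nov has 30 days: +12 → Dec 1, 2072 (68 left).
Dec has 31 days: +31 → Jan 1, 2073 (37 left).
Jan has 31 days: +31 → Feb 1, 2073 (6 left).
+6 → Feb 7, 2073.

February 7, 2073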